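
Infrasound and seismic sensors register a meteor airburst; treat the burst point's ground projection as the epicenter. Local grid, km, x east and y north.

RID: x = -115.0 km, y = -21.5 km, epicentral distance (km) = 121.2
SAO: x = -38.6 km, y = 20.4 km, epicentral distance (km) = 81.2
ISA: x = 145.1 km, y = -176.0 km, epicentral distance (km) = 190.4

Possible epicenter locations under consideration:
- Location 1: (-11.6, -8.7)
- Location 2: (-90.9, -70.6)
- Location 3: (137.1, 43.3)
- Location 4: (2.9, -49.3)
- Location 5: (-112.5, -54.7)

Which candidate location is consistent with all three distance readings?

Location 4

For each candidate, compare |candidate − station| to the reported distance:
Location 1: residuals RID 17.0, SAO 41.5, ISA 38.8 → max 41.5 km
Location 2: residuals RID 66.5, SAO 23.8, ISA 68.1 → max 68.1 km
Location 3: residuals RID 139.1, SAO 96.0, ISA 29.0 → max 139.1 km
Location 4: residuals RID 0.1, SAO 0.1, ISA 0.1 → max 0.1 km
Location 5: residuals RID 87.9, SAO 24.2, ISA 94.3 → max 94.3 km
Only Location 4 has all residuals ≈ 0.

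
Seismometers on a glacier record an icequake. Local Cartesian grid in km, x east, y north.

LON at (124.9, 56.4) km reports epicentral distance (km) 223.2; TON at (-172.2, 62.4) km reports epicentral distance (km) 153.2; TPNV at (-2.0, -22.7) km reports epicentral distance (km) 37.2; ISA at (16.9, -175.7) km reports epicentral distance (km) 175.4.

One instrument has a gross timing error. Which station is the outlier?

LON

Solve using three stations at a time. Using TON, TPNV, ISA (subtract circle equations pairwise → linear system) gives (x, y) ≈ (-36.4, -8.6).
Distances from that point to each station vs reported:
  LON: calculated 173.9 vs reported 223.2 → residual 49.3 km
  TON: calculated 153.2 vs reported 153.2 → residual 0.0 km
  TPNV: calculated 37.2 vs reported 37.2 → residual 0.0 km
  ISA: calculated 175.4 vs reported 175.4 → residual 0.0 km
TON, TPNV, ISA are mutually consistent (residuals ≈ 0); LON is off by 49.3 km.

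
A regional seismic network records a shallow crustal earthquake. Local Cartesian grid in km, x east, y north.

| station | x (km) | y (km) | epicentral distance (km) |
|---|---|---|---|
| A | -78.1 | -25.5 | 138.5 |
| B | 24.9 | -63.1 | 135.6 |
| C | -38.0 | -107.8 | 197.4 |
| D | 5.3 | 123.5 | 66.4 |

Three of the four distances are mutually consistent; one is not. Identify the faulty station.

A

Solve using three stations at a time. Using B, C, D (subtract circle equations pairwise → linear system) gives (x, y) ≈ (45.9, 70.9).
Distances from that point to each station vs reported:
  A: calculated 157.1 vs reported 138.5 → residual 18.6 km
  B: calculated 135.6 vs reported 135.6 → residual 0.0 km
  C: calculated 197.4 vs reported 197.4 → residual 0.0 km
  D: calculated 66.5 vs reported 66.4 → residual 0.1 km
B, C, D are mutually consistent (residuals ≈ 0); A is off by 18.6 km.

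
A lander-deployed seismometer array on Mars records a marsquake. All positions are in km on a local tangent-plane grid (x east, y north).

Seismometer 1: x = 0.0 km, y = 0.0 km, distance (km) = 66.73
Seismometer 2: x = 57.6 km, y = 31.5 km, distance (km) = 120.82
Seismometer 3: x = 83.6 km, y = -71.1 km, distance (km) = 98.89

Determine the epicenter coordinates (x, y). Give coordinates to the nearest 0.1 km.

x ≈ -15.1 km, y ≈ -65.0 km

Circle about each station: x² + y² = 66.73²; (x − 57.6)² + (y − 31.5)² = 120.82²; (x − 83.6)² + (y + 71.1)² = 98.89².
Subtracting the Seismometer 1 equation from the Seismometer 2 and Seismometer 3 equations removes the quadratic terms:
115.2 x + 63.0 y = -5834.57
167.2 x − 142.2 y = 6717.83
Solving the 2×2 system: x ≈ -15.1, y ≈ -65.0 km.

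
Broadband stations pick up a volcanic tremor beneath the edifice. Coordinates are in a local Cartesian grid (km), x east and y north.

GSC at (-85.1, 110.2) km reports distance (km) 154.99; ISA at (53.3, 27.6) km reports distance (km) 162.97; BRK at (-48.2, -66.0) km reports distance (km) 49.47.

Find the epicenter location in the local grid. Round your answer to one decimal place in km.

(-92.8, -44.6)

Circle about each station: (x + 85.1)² + (y − 110.2)² = 154.99²; (x − 53.3)² + (y − 27.6)² = 162.97²; (x + 48.2)² + (y + 66.0)² = 49.47².
Subtracting pairs of circle equations eliminates x²+y² and gives linear equations (the radical axes):
276.8 x − 165.2 y = -18320.72
73.8 x − 352.4 y = 8867.81
Solving the 2×2 system: x ≈ -92.8, y ≈ -44.6 km.
Check against GSC (with the unrounded x, y): √((x + 85.1)²+(y − 110.2)²) = 154.99 ≈ 154.99 km. ✓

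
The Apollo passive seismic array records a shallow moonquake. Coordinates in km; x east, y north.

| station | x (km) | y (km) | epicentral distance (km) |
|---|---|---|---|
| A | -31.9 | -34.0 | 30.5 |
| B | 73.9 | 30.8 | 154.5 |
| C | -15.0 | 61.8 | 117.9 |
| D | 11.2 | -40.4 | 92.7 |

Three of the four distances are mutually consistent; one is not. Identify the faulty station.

Solve using three stations at a time. Using A, B, C (subtract circle equations pairwise → linear system) gives (x, y) ≈ (-59.3, -47.5).
Distances from that point to each station vs reported:
  A: calculated 30.5 vs reported 30.5 → residual 0.0 km
  B: calculated 154.5 vs reported 154.5 → residual 0.0 km
  C: calculated 117.9 vs reported 117.9 → residual 0.0 km
  D: calculated 70.9 vs reported 92.7 → residual 21.8 km
A, B, C are mutually consistent (residuals ≈ 0); D is off by 21.8 km.

D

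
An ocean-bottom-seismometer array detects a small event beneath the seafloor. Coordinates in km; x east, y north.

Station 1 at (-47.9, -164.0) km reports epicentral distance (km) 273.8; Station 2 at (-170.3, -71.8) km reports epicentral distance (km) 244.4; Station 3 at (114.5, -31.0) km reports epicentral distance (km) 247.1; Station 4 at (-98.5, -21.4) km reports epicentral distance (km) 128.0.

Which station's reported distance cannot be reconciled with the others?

Solve using three stations at a time. Using Station 1, Station 3, Station 4 (subtract circle equations pairwise → linear system) gives (x, y) ≈ (-90.9, 106.4).
Distances from that point to each station vs reported:
  Station 1: calculated 273.8 vs reported 273.8 → residual 0.0 km
  Station 2: calculated 195.1 vs reported 244.4 → residual 49.3 km
  Station 3: calculated 247.1 vs reported 247.1 → residual 0.0 km
  Station 4: calculated 128.1 vs reported 128.0 → residual 0.1 km
Station 1, Station 3, Station 4 are mutually consistent (residuals ≈ 0); Station 2 is off by 49.3 km.

Station 2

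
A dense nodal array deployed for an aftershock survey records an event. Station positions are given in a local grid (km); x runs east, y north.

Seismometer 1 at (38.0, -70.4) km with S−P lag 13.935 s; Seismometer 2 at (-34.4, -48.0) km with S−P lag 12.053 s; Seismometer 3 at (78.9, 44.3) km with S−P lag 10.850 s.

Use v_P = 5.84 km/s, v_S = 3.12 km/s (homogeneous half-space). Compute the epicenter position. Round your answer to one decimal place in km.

Distance from S−P lag: d = Δt · v_P v_S / (v_P − v_S) = Δt · (5.84·3.12)/(5.84−3.12) ≈ 6.6988·Δt.
So d_Seismometer 1 = 93.35, d_Seismometer 2 = 80.74, d_Seismometer 3 = 72.68 km.
Circle about each station: (x − 38.0)² + (y + 70.4)² = 93.35²; (x + 34.4)² + (y + 48.0)² = 80.74²; (x − 78.9)² + (y − 44.3)² = 72.68².
Subtracting the Seismometer 1 equation from the Seismometer 2 and Seismometer 3 equations removes the quadratic terms:
-144.8 x + 44.8 y = -717.53
81.8 x + 229.4 y = 5219.38
Solving the 2×2 system: x ≈ 10.8, y ≈ 18.9 km.
Check against Seismometer 1 (with the unrounded x, y): √((x − 38.0)²+(y + 70.4)²) = 93.35 ≈ 93.35 km. ✓

x ≈ 10.8 km, y ≈ 18.9 km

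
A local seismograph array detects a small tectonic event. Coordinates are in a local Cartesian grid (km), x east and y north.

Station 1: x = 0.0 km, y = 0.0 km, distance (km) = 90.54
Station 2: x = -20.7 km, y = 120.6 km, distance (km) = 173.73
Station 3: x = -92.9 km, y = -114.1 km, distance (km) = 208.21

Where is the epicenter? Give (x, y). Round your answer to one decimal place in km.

Circle about each station: x² + y² = 90.54²; (x + 20.7)² + (y − 120.6)² = 173.73²; (x + 92.9)² + (y + 114.1)² = 208.21².
Subtracting pairs of circle equations eliminates x²+y² and gives linear equations (the radical axes):
-41.4 x + 241.2 y = -7011.77
-185.8 x − 228.2 y = -13504.69
Solving the 2×2 system: x ≈ 89.5, y ≈ -13.7 km.

x ≈ 89.5 km, y ≈ -13.7 km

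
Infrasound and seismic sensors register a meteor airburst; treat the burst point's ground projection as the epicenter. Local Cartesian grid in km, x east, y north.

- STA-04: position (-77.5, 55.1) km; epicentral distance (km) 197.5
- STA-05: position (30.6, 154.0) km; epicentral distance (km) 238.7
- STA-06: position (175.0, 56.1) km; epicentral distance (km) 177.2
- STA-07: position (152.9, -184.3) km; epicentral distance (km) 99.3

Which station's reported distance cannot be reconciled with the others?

STA-07

Solve using three stations at a time. Using STA-04, STA-05, STA-06 (subtract circle equations pairwise → linear system) gives (x, y) ≈ (64.4, -82.3).
Distances from that point to each station vs reported:
  STA-04: calculated 197.5 vs reported 197.5 → residual 0.0 km
  STA-05: calculated 238.7 vs reported 238.7 → residual 0.0 km
  STA-06: calculated 177.2 vs reported 177.2 → residual 0.0 km
  STA-07: calculated 135.1 vs reported 99.3 → residual 35.8 km
STA-04, STA-05, STA-06 are mutually consistent (residuals ≈ 0); STA-07 is off by 35.8 km.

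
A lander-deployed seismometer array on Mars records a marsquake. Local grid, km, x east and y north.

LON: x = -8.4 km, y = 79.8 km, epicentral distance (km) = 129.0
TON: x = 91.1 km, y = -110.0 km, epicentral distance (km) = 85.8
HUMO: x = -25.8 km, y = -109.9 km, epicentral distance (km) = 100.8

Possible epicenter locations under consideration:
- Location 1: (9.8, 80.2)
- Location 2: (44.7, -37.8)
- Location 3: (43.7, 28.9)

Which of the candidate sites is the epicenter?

For each candidate, compare |candidate − station| to the reported distance:
Location 1: residuals LON 110.8, TON 121.0, HUMO 92.6 → max 121.0 km
Location 2: residuals LON 0.0, TON 0.0, HUMO 0.0 → max 0.0 km
Location 3: residuals LON 56.2, TON 61.0, HUMO 54.4 → max 61.0 km
Only Location 2 has all residuals ≈ 0.

Location 2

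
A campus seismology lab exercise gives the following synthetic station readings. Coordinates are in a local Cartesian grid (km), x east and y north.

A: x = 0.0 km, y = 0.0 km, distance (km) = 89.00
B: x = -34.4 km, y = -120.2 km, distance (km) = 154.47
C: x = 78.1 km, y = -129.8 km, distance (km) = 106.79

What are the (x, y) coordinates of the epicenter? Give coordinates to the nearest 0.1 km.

x ≈ 85.9 km, y ≈ -23.3 km

Circle about each station: x² + y² = 89.00²; (x + 34.4)² + (y + 120.2)² = 154.47²; (x − 78.1)² + (y + 129.8)² = 106.79².
Subtracting pairs of circle equations eliminates x²+y² and gives linear equations (the radical axes):
-68.8 x − 240.4 y = -308.58
156.2 x − 259.6 y = 19464.55
Solving the 2×2 system: x ≈ 85.9, y ≈ -23.3 km.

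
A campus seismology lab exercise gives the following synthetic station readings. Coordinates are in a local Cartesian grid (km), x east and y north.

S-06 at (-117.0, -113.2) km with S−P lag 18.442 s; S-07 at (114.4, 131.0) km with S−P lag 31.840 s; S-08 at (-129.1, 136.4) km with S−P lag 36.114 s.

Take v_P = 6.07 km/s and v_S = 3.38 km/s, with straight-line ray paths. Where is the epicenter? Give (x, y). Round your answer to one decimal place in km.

Distance from S−P lag: d = Δt · v_P v_S / (v_P − v_S) = Δt · (6.07·3.38)/(6.07−3.38) ≈ 7.6270·Δt.
So d_S-06 = 140.66, d_S-07 = 242.84, d_S-08 = 275.44 km.
Circle about each station: (x + 117.0)² + (y + 113.2)² = 140.66²; (x − 114.4)² + (y − 131.0)² = 242.84²; (x + 129.1)² + (y − 136.4)² = 275.44².
Subtracting pairs of circle equations eliminates x²+y² and gives linear equations (the radical axes):
462.8 x + 488.4 y = -35440.91
-24.2 x + 499.2 y = -47313.43
Solving the 2×2 system: x ≈ 22.3, y ≈ -93.7 km.

22.3 km east, -93.7 km north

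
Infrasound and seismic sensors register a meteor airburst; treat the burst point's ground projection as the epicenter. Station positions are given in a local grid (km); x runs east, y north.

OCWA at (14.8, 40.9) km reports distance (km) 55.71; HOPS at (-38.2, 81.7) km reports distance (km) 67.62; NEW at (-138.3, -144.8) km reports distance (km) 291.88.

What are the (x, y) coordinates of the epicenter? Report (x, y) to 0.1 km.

Circle about each station: (x − 14.8)² + (y − 40.9)² = 55.71²; (x + 38.2)² + (y − 81.7)² = 67.62²; (x + 138.3)² + (y + 144.8)² = 291.88².
Subtracting pairs of circle equations eliminates x²+y² and gives linear equations (the radical axes):
-106.0 x + 81.6 y = 4773.42
-306.2 x − 371.4 y = -43888.25
Solving the 2×2 system: x ≈ 28.1, y ≈ 95.0 km.
Check against OCWA (with the unrounded x, y): √((x − 14.8)²+(y − 40.9)²) = 55.71 ≈ 55.71 km. ✓

28.1 km east, 95.0 km north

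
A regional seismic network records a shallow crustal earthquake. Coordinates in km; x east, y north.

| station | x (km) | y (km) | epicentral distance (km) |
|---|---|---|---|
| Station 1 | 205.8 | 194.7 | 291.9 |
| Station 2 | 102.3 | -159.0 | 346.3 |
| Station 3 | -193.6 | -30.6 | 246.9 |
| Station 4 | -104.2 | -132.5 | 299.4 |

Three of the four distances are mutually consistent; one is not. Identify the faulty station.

Station 1

Solve using three stations at a time. Using Station 2, Station 3, Station 4 (subtract circle equations pairwise → linear system) gives (x, y) ≈ (-35.2, 159.0).
Distances from that point to each station vs reported:
  Station 1: calculated 243.6 vs reported 291.9 → residual 48.3 km
  Station 2: calculated 346.4 vs reported 346.3 → residual 0.1 km
  Station 3: calculated 247.0 vs reported 246.9 → residual 0.1 km
  Station 4: calculated 299.5 vs reported 299.4 → residual 0.1 km
Station 2, Station 3, Station 4 are mutually consistent (residuals ≈ 0); Station 1 is off by 48.3 km.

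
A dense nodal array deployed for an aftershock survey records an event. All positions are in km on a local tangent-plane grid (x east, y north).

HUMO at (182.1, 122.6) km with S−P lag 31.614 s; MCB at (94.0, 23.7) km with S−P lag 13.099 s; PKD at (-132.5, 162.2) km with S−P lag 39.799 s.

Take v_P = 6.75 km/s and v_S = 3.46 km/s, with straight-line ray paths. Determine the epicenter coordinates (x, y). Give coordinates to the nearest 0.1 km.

x ≈ 46.6 km, y ≈ -56.3 km

Distance from S−P lag: d = Δt · v_P v_S / (v_P − v_S) = Δt · (6.75·3.46)/(6.75−3.46) ≈ 7.0988·Δt.
So d_HUMO = 224.42, d_MCB = 92.99, d_PKD = 282.52 km.
Circle about each station: (x − 182.1)² + (y − 122.6)² = 224.42²; (x − 94.0)² + (y − 23.7)² = 92.99²; (x + 132.5)² + (y − 162.2)² = 282.52².
Subtracting the HUMO equation from the MCB and PKD equations removes the quadratic terms:
-176.2 x − 197.8 y = 2923.72
-629.2 x + 79.2 y = -33779.29
Solving the 2×2 system: x ≈ 46.6, y ≈ -56.3 km.
Check against HUMO (with the unrounded x, y): √((x − 182.1)²+(y − 122.6)²) = 224.42 ≈ 224.42 km. ✓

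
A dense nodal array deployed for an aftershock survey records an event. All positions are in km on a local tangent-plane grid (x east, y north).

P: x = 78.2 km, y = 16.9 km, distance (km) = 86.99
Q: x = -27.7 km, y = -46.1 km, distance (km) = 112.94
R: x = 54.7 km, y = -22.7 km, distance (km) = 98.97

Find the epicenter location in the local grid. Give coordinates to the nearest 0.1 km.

Circle about each station: (x − 78.2)² + (y − 16.9)² = 86.99²; (x + 27.7)² + (y + 46.1)² = 112.94²; (x − 54.7)² + (y + 22.7)² = 98.97².
Subtracting the P equation from the Q and R equations removes the quadratic terms:
-211.8 x − 126.0 y = -8696.53
-47.0 x − 79.2 y = -5121.27
Solving the 2×2 system: x ≈ 4.0, y ≈ 62.3 km.
Check against P (with the unrounded x, y): √((x − 78.2)²+(y − 16.9)²) = 86.97 ≈ 86.99 km. ✓

(4.0, 62.3)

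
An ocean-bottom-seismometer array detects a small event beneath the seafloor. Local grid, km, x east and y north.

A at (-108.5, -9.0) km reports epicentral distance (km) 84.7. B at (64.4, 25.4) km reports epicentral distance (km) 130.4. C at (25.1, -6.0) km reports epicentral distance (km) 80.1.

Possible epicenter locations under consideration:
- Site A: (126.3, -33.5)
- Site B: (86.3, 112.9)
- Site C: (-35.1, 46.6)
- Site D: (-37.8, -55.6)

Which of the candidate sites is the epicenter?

Site D

For each candidate, compare |candidate − station| to the reported distance:
Site A: residuals A 151.4, B 45.0, C 24.8 → max 151.4 km
Site B: residuals A 145.1, B 40.2, C 53.6 → max 145.1 km
Site C: residuals A 7.4, B 28.7, C 0.2 → max 28.7 km
Site D: residuals A 0.0, B 0.0, C 0.0 → max 0.0 km
Only Site D has all residuals ≈ 0.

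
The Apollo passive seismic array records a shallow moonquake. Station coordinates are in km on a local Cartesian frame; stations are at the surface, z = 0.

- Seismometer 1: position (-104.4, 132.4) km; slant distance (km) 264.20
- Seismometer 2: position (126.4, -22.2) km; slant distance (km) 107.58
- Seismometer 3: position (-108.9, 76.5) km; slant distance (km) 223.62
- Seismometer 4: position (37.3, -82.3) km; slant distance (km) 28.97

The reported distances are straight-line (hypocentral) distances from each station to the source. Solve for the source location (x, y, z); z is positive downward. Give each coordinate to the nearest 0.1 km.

x ≈ 43.5 km, y ≈ -84.7 km, depth ≈ 28.2 km

Each station gives a sphere (x−x_i)² + (y−y_i)² + z² = d_i² (stations at z=0).
Subtracting the Seismometer 1 sphere from Seismometer 2 and Seismometer 3: z² cancels, leaving linear equations in x and y:
461.6 x − 309.2 y = 46268.86
-9.0 x − 111.8 y = 9078.08
Solving: x ≈ 43.499, y ≈ -84.701 km (keep extra digits for the depth step; rounded: 43.5, -84.7).
Then from the Seismometer 1 sphere: z² = 264.20² − (x + 104.4)² − (y − 132.4)² with x = 43.499, y = -84.701, so z ≈ 28.190 ≈ 28.2 km.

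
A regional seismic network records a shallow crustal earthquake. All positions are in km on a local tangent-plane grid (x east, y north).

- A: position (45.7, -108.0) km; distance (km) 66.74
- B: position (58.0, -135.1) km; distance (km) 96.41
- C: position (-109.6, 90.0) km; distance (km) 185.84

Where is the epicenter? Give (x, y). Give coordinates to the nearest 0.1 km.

Circle about each station: (x − 45.7)² + (y + 108.0)² = 66.74²; (x − 58.0)² + (y + 135.1)² = 96.41²; (x + 109.6)² + (y − 90.0)² = 185.84².
Subtracting the A equation from the B and C equations removes the quadratic terms:
24.6 x − 54.2 y = 3022.86
-310.6 x + 396.0 y = -23722.61
Solving the 2×2 system: x ≈ 12.5, y ≈ -50.1 km.

x ≈ 12.5 km, y ≈ -50.1 km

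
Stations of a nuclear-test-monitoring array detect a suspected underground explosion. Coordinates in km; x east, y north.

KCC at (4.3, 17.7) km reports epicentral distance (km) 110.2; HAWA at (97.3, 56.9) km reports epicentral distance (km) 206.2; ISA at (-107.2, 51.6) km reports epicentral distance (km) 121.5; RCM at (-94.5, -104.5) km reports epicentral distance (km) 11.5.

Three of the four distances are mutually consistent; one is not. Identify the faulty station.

Solve using three stations at a time. Using KCC, HAWA, ISA (subtract circle equations pairwise → linear system) gives (x, y) ≈ (-69.7, -64.1).
Distances from that point to each station vs reported:
  KCC: calculated 110.4 vs reported 110.2 → residual 0.2 km
  HAWA: calculated 206.3 vs reported 206.2 → residual 0.1 km
  ISA: calculated 121.7 vs reported 121.5 → residual 0.2 km
  RCM: calculated 47.3 vs reported 11.5 → residual 35.8 km
KCC, HAWA, ISA are mutually consistent (residuals ≈ 0); RCM is off by 35.8 km.

RCM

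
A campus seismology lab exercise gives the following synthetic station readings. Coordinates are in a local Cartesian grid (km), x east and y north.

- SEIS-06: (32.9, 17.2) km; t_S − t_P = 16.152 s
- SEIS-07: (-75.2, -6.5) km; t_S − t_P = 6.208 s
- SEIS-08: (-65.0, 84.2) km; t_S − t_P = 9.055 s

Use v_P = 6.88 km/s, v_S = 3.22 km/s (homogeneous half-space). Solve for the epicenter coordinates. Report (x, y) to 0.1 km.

(-64.1, 29.4)

Distance from S−P lag: d = Δt · v_P v_S / (v_P − v_S) = Δt · (6.88·3.22)/(6.88−3.22) ≈ 6.0529·Δt.
So d_SEIS-06 = 97.77, d_SEIS-07 = 37.58, d_SEIS-08 = 54.81 km.
Circle about each station: (x − 32.9)² + (y − 17.2)² = 97.77²; (x + 75.2)² + (y + 6.5)² = 37.58²; (x + 65.0)² + (y − 84.2)² = 54.81².
Subtracting pairs of circle equations eliminates x²+y² and gives linear equations (the radical axes):
-216.2 x − 47.4 y = 12465.76
-195.8 x + 134.0 y = 16491.23
Solving the 2×2 system: x ≈ -64.1, y ≈ 29.4 km.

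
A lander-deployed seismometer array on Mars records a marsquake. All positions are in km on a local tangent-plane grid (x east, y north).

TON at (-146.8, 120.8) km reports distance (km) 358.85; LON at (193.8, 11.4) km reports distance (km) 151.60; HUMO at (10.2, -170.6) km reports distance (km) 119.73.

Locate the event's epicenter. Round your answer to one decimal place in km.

Circle about each station: (x + 146.8)² + (y − 120.8)² = 358.85²; (x − 193.8)² + (y − 11.4)² = 151.60²; (x − 10.2)² + (y + 170.6)² = 119.73².
Subtracting the TON equation from the LON and HUMO equations removes the quadratic terms:
681.2 x − 218.8 y = 107336.28
314.0 x − 582.8 y = 107503.57
Solving the 2×2 system: x ≈ 118.9, y ≈ -120.4 km.

x ≈ 118.9 km, y ≈ -120.4 km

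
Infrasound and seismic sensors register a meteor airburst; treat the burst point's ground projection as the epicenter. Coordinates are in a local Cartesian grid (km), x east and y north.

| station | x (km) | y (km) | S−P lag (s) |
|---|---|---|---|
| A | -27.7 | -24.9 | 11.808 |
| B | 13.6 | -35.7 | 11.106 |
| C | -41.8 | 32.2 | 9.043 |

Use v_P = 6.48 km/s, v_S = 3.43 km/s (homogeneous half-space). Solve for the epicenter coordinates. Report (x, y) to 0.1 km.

(22.9, 44.7)

Distance from S−P lag: d = Δt · v_P v_S / (v_P − v_S) = Δt · (6.48·3.43)/(6.48−3.43) ≈ 7.2873·Δt.
So d_A = 86.05, d_B = 80.93, d_C = 65.90 km.
Circle about each station: (x + 27.7)² + (y + 24.9)² = 86.05²; (x − 13.6)² + (y + 35.7)² = 80.93²; (x + 41.8)² + (y − 32.2)² = 65.90².
Subtracting pairs of circle equations eliminates x²+y² and gives linear equations (the radical axes):
82.6 x − 21.6 y = 927.09
-28.2 x + 114.2 y = 4458.57
Solving the 2×2 system: x ≈ 22.9, y ≈ 44.7 km.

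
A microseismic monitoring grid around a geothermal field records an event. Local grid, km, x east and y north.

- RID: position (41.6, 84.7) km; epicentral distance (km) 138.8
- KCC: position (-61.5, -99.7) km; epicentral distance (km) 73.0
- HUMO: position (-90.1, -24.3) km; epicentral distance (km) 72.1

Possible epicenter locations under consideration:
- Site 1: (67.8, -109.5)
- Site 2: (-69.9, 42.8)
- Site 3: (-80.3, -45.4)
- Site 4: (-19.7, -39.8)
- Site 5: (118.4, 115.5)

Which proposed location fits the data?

For each candidate, compare |candidate − station| to the reported distance:
Site 1: residuals RID 57.2, KCC 56.7, HUMO 107.3 → max 107.3 km
Site 2: residuals RID 19.7, KCC 69.7, HUMO 2.0 → max 69.7 km
Site 3: residuals RID 39.5, KCC 15.5, HUMO 48.8 → max 48.8 km
Site 4: residuals RID 0.0, KCC 0.0, HUMO 0.0 → max 0.0 km
Site 5: residuals RID 56.1, KCC 207.5, HUMO 178.9 → max 207.5 km
Only Site 4 has all residuals ≈ 0.

Site 4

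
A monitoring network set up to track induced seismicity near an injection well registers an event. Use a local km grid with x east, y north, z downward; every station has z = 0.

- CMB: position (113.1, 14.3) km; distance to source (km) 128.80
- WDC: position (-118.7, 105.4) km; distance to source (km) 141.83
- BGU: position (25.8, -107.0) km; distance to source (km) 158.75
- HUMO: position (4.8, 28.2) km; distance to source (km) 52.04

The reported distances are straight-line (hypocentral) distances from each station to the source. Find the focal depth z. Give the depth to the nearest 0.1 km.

Each station gives a sphere (x−x_i)² + (y−y_i)² + z² = d_i² (stations at z=0).
Subtracting the CMB sphere from WDC and BGU: z² cancels, leaving linear equations in x and y:
-463.6 x + 182.2 y = 8676.44
-174.6 x − 242.6 y = -9493.58
Solving: x ≈ -2.600, y ≈ 41.004 km (keep extra digits for the depth step; rounded: -2.6, 41.0).
Then from the CMB sphere: z² = 128.80² − (x − 113.1)² − (y − 14.3)² with x = -2.600, y = 41.004, so z ≈ 49.898 ≈ 49.9 km.
Check against HUMO (with the unrounded solution): distance 52.04 ≈ 52.04 km. ✓

z ≈ 49.9 km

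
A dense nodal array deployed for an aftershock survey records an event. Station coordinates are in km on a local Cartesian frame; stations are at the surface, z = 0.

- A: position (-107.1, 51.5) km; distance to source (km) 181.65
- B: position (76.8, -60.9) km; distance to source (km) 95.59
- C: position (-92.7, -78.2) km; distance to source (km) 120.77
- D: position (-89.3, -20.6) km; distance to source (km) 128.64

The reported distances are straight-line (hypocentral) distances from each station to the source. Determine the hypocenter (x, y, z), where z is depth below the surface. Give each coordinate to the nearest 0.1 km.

Each station gives a sphere (x−x_i)² + (y−y_i)² + z² = d_i² (stations at z=0).
Subtracting the A sphere from B and C: z² cancels, leaving linear equations in x and y:
367.8 x − 224.8 y = 19343.66
28.8 x − 259.4 y = 18997.20
Solving: x ≈ 8.402, y ≈ -72.302 km (keep extra digits for the depth step; rounded: 8.4, -72.3).
Then from the A sphere: z² = 181.65² − (x + 107.1)² − (y − 51.5)² with x = 8.402, y = -72.302, so z ≈ 65.796 ≈ 65.8 km.

x ≈ 8.4 km, y ≈ -72.3 km, depth ≈ 65.8 km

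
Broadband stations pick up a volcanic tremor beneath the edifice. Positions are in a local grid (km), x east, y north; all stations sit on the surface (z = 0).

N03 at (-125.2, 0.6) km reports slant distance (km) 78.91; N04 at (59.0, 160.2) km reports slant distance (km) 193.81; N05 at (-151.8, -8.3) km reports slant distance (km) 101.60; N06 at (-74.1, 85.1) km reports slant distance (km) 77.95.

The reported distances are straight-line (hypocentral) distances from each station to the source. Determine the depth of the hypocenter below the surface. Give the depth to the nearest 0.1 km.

depth ≈ 51.8 km

Each station gives a sphere (x−x_i)² + (y−y_i)² + z² = d_i² (stations at z=0).
Subtracting the N03 sphere from N04 and N05: z² cancels, leaving linear equations in x and y:
368.4 x + 319.2 y = -17865.89
-53.2 x − 17.8 y = 3340.96
Solving: x ≈ -71.798, y ≈ 26.894 km (keep extra digits for the depth step; rounded: -71.8, 26.9).
Then from the N03 sphere: z² = 78.91² − (x + 125.2)² − (y − 0.6)² with x = -71.798, y = 26.894, so z ≈ 51.804 ≈ 51.8 km.
Check against N06 (with the unrounded solution): distance 77.95 ≈ 77.95 km. ✓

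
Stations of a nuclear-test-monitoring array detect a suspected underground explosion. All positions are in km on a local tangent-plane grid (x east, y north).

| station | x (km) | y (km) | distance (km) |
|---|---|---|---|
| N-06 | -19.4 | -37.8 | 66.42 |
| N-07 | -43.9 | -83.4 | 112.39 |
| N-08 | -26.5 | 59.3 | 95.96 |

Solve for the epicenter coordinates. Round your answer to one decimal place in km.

40.6 km east, -9.3 km north

Circle about each station: (x + 19.4)² + (y + 37.8)² = 66.42²; (x + 43.9)² + (y + 83.4)² = 112.39²; (x + 26.5)² + (y − 59.3)² = 95.96².
Subtracting the N-06 equation from the N-07 and N-08 equations removes the quadratic terms:
-49.0 x − 91.2 y = -1142.33
-14.2 x + 194.2 y = -2383.17
Solving the 2×2 system: x ≈ 40.6, y ≈ -9.3 km.
Check against N-06 (with the unrounded x, y): √((x + 19.4)²+(y + 37.8)²) = 66.45 ≈ 66.42 km. ✓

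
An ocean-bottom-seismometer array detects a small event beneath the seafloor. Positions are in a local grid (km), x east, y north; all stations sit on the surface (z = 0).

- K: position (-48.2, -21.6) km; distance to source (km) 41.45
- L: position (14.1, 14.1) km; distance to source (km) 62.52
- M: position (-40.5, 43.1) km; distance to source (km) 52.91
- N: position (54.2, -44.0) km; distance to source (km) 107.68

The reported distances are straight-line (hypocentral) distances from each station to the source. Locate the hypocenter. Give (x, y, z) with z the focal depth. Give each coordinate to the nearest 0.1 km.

Each station gives a sphere (x−x_i)² + (y−y_i)² + z² = d_i² (stations at z=0).
Subtracting the K sphere from L and M: z² cancels, leaving linear equations in x and y:
124.6 x + 71.4 y = -4582.83
15.4 x + 129.4 y = -373.31
Solving: x ≈ -37.698, y ≈ 1.602 km (keep extra digits for the depth step; rounded: -37.7, 1.6).
Then from the K sphere: z² = 41.45² − (x + 48.2)² − (y + 21.6)² with x = -37.698, y = 1.602, so z ≈ 32.703 ≈ 32.7 km.
Check against N (with the unrounded solution): distance 107.68 ≈ 107.68 km. ✓

(-37.7, 1.6, 32.7)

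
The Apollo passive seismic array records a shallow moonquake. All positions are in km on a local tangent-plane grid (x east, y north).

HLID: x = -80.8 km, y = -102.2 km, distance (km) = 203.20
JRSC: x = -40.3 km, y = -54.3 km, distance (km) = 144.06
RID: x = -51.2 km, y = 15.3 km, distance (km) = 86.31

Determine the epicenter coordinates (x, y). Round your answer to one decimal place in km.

1.7 km east, 83.5 km north

Circle about each station: (x + 80.8)² + (y + 102.2)² = 203.20²; (x + 40.3)² + (y + 54.3)² = 144.06²; (x + 51.2)² + (y − 15.3)² = 86.31².
Subtracting the HLID equation from the JRSC and RID equations removes the quadratic terms:
81.0 x + 95.8 y = 8136.06
59.2 x + 235.0 y = 19722.87
Solving the 2×2 system: x ≈ 1.7, y ≈ 83.5 km.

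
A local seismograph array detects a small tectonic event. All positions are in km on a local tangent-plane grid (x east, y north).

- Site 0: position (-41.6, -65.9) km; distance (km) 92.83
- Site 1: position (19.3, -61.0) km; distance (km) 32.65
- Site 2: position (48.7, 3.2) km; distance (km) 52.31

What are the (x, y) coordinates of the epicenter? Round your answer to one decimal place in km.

Circle about each station: (x + 41.6)² + (y + 65.9)² = 92.83²; (x − 19.3)² + (y + 61.0)² = 32.65²; (x − 48.7)² + (y − 3.2)² = 52.31².
Subtracting pairs of circle equations eliminates x²+y² and gives linear equations (the radical axes):
121.8 x + 9.8 y = 5571.51
180.6 x + 138.2 y = 2189.63
Solving the 2×2 system: x ≈ 49.7, y ≈ -49.1 km.

49.7 km east, -49.1 km north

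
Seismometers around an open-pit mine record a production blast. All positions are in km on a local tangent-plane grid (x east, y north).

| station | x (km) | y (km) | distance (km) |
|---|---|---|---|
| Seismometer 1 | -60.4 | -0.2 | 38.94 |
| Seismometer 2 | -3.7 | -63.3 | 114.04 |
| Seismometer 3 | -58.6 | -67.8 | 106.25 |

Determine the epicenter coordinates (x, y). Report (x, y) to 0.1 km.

(-55.3, 38.4)

Circle about each station: (x + 60.4)² + (y + 0.2)² = 38.94²; (x + 3.7)² + (y + 63.3)² = 114.04²; (x + 58.6)² + (y + 67.8)² = 106.25².
Subtracting the Seismometer 1 equation from the Seismometer 2 and Seismometer 3 equations removes the quadratic terms:
113.4 x − 126.2 y = -11116.42
3.6 x − 135.2 y = -5390.14
Solving the 2×2 system: x ≈ -55.3, y ≈ 38.4 km.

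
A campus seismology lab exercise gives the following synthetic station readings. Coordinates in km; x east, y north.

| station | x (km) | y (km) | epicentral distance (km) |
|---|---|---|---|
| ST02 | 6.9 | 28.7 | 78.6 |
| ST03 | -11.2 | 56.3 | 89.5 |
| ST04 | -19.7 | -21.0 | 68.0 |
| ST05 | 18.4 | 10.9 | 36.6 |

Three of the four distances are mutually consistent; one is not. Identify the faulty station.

Solve using three stations at a time. Using ST03, ST04, ST05 (subtract circle equations pairwise → linear system) gives (x, y) ≈ (47.6, -11.2).
Distances from that point to each station vs reported:
  ST02: calculated 57.0 vs reported 78.6 → residual 21.6 km
  ST03: calculated 89.5 vs reported 89.5 → residual 0.0 km
  ST04: calculated 68.0 vs reported 68.0 → residual 0.0 km
  ST05: calculated 36.6 vs reported 36.6 → residual 0.0 km
ST03, ST04, ST05 are mutually consistent (residuals ≈ 0); ST02 is off by 21.6 km.

ST02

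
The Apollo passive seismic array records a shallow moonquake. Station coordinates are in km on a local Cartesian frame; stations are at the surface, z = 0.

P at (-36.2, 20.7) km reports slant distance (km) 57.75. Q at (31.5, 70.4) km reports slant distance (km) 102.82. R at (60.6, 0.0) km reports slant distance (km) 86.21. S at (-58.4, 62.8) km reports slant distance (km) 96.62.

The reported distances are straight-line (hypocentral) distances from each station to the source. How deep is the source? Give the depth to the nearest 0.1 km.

42.1 km

Each station gives a sphere (x−x_i)² + (y−y_i)² + z² = d_i² (stations at z=0).
Subtracting the P sphere from Q and R: z² cancels, leaving linear equations in x and y:
135.4 x + 99.4 y = -3027.41
193.6 x − 41.4 y = -2163.67
Solving: x ≈ -13.699, y ≈ -11.797 km (keep extra digits for the depth step; rounded: -13.7, -11.8).
Then from the P sphere: z² = 57.75² − (x + 36.2)² − (y − 20.7)² with x = -13.699, y = -11.797, so z ≈ 42.104 ≈ 42.1 km.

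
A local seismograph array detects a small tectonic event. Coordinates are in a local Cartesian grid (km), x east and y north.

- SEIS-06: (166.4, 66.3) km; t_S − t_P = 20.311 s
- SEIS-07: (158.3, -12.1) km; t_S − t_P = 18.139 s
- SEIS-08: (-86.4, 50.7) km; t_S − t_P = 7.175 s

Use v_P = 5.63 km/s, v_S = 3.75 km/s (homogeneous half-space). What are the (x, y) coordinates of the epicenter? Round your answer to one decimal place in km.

Distance from S−P lag: d = Δt · v_P v_S / (v_P − v_S) = Δt · (5.63·3.75)/(5.63−3.75) ≈ 11.2301·Δt.
So d_SEIS-06 = 228.09, d_SEIS-07 = 203.70, d_SEIS-08 = 80.58 km.
Circle about each station: (x − 166.4)² + (y − 66.3)² = 228.09²; (x − 158.3)² + (y + 12.1)² = 203.70²; (x + 86.4)² + (y − 50.7)² = 80.58².
Subtracting the SEIS-06 equation from the SEIS-07 and SEIS-08 equations removes the quadratic terms:
-16.2 x − 156.8 y = 3652.01
-505.6 x − 31.2 y = 23482.71
Solving the 2×2 system: x ≈ -45.3, y ≈ -18.6 km.

(-45.3, -18.6)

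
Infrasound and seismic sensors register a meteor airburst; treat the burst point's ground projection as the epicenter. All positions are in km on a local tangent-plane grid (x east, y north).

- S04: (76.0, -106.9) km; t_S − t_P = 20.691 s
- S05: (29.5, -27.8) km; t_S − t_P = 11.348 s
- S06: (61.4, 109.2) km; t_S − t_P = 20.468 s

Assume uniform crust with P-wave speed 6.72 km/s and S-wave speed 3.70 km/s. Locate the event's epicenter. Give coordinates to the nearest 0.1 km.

Distance from S−P lag: d = Δt · v_P v_S / (v_P − v_S) = Δt · (6.72·3.70)/(6.72−3.70) ≈ 8.2331·Δt.
So d_S04 = 170.35, d_S05 = 93.43, d_S06 = 168.52 km.
Circle about each station: (x − 76.0)² + (y + 106.9)² = 170.35²; (x − 29.5)² + (y + 27.8)² = 93.43²; (x − 61.4)² + (y − 109.2)² = 168.52².
Subtracting the S04 equation from the S05 and S06 equations removes the quadratic terms:
-93.0 x + 158.2 y = 4729.44
-29.2 x + 432.2 y = -888.88
Solving the 2×2 system: x ≈ -61.4, y ≈ -6.2 km.

(-61.4, -6.2)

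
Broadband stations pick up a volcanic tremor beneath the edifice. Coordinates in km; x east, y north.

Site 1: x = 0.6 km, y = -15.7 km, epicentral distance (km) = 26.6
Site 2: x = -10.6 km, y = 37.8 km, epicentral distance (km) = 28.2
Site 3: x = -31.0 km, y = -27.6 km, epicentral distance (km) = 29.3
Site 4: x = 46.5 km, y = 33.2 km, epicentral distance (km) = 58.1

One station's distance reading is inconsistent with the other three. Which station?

Solve using three stations at a time. Using Site 1, Site 2, Site 4 (subtract circle equations pairwise → linear system) gives (x, y) ≈ (-6.7, 9.9).
Distances from that point to each station vs reported:
  Site 1: calculated 26.6 vs reported 26.6 → residual 0.0 km
  Site 2: calculated 28.2 vs reported 28.2 → residual 0.0 km
  Site 3: calculated 44.7 vs reported 29.3 → residual 15.4 km
  Site 4: calculated 58.1 vs reported 58.1 → residual 0.0 km
Site 1, Site 2, Site 4 are mutually consistent (residuals ≈ 0); Site 3 is off by 15.4 km.

Site 3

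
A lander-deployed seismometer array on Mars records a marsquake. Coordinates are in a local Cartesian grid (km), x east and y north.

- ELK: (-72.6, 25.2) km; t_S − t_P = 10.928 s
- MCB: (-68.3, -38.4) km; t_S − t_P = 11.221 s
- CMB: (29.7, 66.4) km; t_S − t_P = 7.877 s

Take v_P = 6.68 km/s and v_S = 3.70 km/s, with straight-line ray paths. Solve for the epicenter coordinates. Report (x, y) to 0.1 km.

(15.2, 2.7)

Distance from S−P lag: d = Δt · v_P v_S / (v_P − v_S) = Δt · (6.68·3.70)/(6.68−3.70) ≈ 8.2940·Δt.
So d_ELK = 90.64, d_MCB = 93.07, d_CMB = 65.33 km.
Circle about each station: (x + 72.6)² + (y − 25.2)² = 90.64²; (x + 68.3)² + (y + 38.4)² = 93.07²; (x − 29.7)² + (y − 66.4)² = 65.33².
Subtracting pairs of circle equations eliminates x²+y² and gives linear equations (the radical axes):
8.6 x − 127.2 y = -212.77
204.6 x + 82.4 y = 3332.85
Solving the 2×2 system: x ≈ 15.2, y ≈ 2.7 km.
Check against ELK (with the unrounded x, y): √((x + 72.6)²+(y − 25.2)²) = 90.64 ≈ 90.64 km. ✓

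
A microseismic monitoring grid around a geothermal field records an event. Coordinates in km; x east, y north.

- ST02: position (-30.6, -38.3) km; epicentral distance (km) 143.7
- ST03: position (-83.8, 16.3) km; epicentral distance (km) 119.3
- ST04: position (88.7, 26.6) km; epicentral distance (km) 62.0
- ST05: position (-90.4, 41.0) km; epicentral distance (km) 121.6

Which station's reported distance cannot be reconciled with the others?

ST02

Solve using three stations at a time. Using ST03, ST04, ST05 (subtract circle equations pairwise → linear system) gives (x, y) ≈ (30.9, 49.0).
Distances from that point to each station vs reported:
  ST02: calculated 106.8 vs reported 143.7 → residual 36.9 km
  ST03: calculated 119.3 vs reported 119.3 → residual 0.0 km
  ST04: calculated 62.0 vs reported 62.0 → residual 0.0 km
  ST05: calculated 121.6 vs reported 121.6 → residual 0.0 km
ST03, ST04, ST05 are mutually consistent (residuals ≈ 0); ST02 is off by 36.9 km.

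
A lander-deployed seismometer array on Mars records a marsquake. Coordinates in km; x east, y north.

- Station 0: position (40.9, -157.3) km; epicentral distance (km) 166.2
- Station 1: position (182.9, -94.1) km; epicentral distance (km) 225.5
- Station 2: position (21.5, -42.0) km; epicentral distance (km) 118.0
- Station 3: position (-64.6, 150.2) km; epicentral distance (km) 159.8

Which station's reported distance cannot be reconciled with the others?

Station 2

Solve using three stations at a time. Using Station 0, Station 1, Station 3 (subtract circle equations pairwise → linear system) gives (x, y) ≈ (-23.9, -4.3).
Distances from that point to each station vs reported:
  Station 0: calculated 166.2 vs reported 166.2 → residual 0.0 km
  Station 1: calculated 225.5 vs reported 225.5 → residual 0.0 km
  Station 2: calculated 59.0 vs reported 118.0 → residual 59.0 km
  Station 3: calculated 159.8 vs reported 159.8 → residual 0.0 km
Station 0, Station 1, Station 3 are mutually consistent (residuals ≈ 0); Station 2 is off by 59.0 km.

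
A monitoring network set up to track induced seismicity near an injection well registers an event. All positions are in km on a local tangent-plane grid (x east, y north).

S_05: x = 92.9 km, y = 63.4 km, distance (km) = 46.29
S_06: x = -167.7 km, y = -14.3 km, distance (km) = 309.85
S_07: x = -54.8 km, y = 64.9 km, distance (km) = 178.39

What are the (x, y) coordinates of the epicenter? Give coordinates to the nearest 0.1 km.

(119.9, 101.0)

Circle about each station: (x − 92.9)² + (y − 63.4)² = 46.29²; (x + 167.7)² + (y + 14.3)² = 309.85²; (x + 54.8)² + (y − 64.9)² = 178.39².
Subtracting the S_05 equation from the S_06 and S_07 equations removes the quadratic terms:
-521.2 x − 155.4 y = -78186.45
-295.4 x + 3.0 y = -35115.15
Solving the 2×2 system: x ≈ 119.9, y ≈ 101.0 km.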